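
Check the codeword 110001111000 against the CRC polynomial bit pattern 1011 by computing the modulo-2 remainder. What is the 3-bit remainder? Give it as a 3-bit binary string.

010

Modulo-2 division of 110001111000 by 1011:
  pos 0: 1100 XOR 1011 = 0111
  pos 1: 1110 XOR 1011 = 0101
  pos 2: 1011 XOR 1011 = 0000
  pos 6: 1110 XOR 1011 = 0101
  pos 7: 1010 XOR 1011 = 0001
Remainder = 010 (nonzero — an error is detected).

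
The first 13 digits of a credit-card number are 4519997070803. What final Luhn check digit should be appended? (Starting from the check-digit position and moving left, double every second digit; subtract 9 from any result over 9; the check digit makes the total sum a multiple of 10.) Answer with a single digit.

5

Partial digits right→left: 3 0 8 0 7 0 7 9 9 9 1 5 4
Double every second digit counting from the check-digit position (so the 1st, 3rd, 5th, ... of the partial from the right).
  doubled (with −9 where >9): 6 7 5 5 9 2 8 → sum 42
  kept as-is: 0 0 0 9 9 5 → sum 23
Total = 42 + 23 = 65.
Check digit = (10 − (65 mod 10)) mod 10 = 5.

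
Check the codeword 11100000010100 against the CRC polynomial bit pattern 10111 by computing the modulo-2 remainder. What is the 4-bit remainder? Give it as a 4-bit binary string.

0001

Modulo-2 division of 11100000010100 by 10111:
  pos 0: 11100 XOR 10111 = 01011
  pos 1: 10110 XOR 10111 = 00001
  pos 5: 10001 XOR 10111 = 00110
  pos 7: 11001 XOR 10111 = 01110
  pos 8: 11100 XOR 10111 = 01011
  pos 9: 10110 XOR 10111 = 00001
Remainder = 0001 (nonzero — an error is detected).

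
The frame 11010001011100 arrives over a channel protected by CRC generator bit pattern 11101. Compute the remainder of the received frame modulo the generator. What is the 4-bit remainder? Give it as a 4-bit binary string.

Modulo-2 division of 11010001011100 by 11101:
  pos 0: 11010 XOR 11101 = 00111
  pos 2: 11100 XOR 11101 = 00001
  pos 6: 11011 XOR 11101 = 00110
  pos 8: 11010 XOR 11101 = 00111
Remainder = 1110 (nonzero — an error is detected).

1110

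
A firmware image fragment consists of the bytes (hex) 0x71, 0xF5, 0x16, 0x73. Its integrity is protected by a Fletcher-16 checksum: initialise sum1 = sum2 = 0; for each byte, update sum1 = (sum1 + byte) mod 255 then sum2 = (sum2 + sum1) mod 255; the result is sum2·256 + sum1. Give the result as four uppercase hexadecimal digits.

47F0

Running sums (mod 255):
  after byte 0 (0x71): sum1=113, sum2=113
  after byte 1 (0xF5): sum1=103, sum2=216
  after byte 2 (0x16): sum1=125, sum2=86
  after byte 3 (0x73): sum1=240, sum2=71
Checksum = sum2·256 + sum1 = 71·256 + 240 = 18416 = 0x47F0.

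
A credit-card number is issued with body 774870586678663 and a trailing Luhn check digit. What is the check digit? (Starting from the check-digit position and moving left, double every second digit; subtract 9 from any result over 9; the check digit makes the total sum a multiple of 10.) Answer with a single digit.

Partial digits right→left: 3 6 6 8 7 6 6 8 5 0 7 8 4 7 7
Double every second digit counting from the check-digit position (so the 1st, 3rd, 5th, ... of the partial from the right).
  doubled (with −9 where >9): 6 3 5 3 1 5 8 5 → sum 36
  kept as-is: 6 8 6 8 0 8 7 → sum 43
Total = 36 + 43 = 79.
Check digit = (10 − (79 mod 10)) mod 10 = 1.

1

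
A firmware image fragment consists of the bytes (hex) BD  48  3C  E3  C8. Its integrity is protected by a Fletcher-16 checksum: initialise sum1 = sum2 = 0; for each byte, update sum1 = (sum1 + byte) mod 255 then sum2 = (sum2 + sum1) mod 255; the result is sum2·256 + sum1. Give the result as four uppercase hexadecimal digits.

1BEE

Running sums (mod 255):
  after byte 0 (BD): sum1=189, sum2=189
  after byte 1 (48): sum1=6, sum2=195
  after byte 2 (3C): sum1=66, sum2=6
  after byte 3 (E3): sum1=38, sum2=44
  after byte 4 (C8): sum1=238, sum2=27
Checksum = sum2·256 + sum1 = 27·256 + 238 = 7150 = 0x1BEE.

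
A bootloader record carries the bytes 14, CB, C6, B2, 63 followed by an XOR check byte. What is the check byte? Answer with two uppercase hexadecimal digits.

C8

XOR the bytes together:
  start with 0x14
  0x14 ⊕ 0xCB = 0xDF
  0xDF ⊕ 0xC6 = 0x19
  0x19 ⊕ 0xB2 = 0xAB
  0xAB ⊕ 0x63 = 0xC8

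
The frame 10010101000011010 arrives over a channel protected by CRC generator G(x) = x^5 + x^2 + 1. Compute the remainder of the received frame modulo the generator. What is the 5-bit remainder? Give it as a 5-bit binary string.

00000

Modulo-2 division of 10010101000011010 by 100101:
  pos 0: 100101 XOR 100101 = 000000
  pos 7: 100001 XOR 100101 = 000100
  pos 10: 100101 XOR 100101 = 000000
Remainder = 00000 (zero — the frame passes the CRC check).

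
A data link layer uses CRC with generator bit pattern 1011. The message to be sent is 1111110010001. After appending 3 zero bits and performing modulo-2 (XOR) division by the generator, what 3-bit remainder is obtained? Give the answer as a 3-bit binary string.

110

Append 3 zeros: 1111110010001000. Divide by 1011 (XOR where the leading bit is 1):
  pos 0: 1111 XOR 1011 = 0100
  pos 1: 1001 XOR 1011 = 0010
  pos 3: 1010 XOR 1011 = 0001
  pos 6: 1010 XOR 1011 = 0001
  pos 9: 1001 XOR 1011 = 0010
  pos 11: 1000 XOR 1011 = 0011
Remainder (last 3 bits) = 110. This is the CRC / FCS.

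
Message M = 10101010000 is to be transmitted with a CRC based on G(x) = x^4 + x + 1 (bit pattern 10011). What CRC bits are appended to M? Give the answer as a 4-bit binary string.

Append 4 zeros: 101010100000000. Divide by 10011 (XOR where the leading bit is 1):
  pos 0: 10101 XOR 10011 = 00110
  pos 2: 11001 XOR 10011 = 01010
  pos 3: 10100 XOR 10011 = 00111
  pos 5: 11100 XOR 10011 = 01111
  pos 6: 11110 XOR 10011 = 01101
  pos 7: 11010 XOR 10011 = 01001
  pos 8: 10010 XOR 10011 = 00001
Remainder (last 4 bits) = 0100. This is the CRC / FCS.

0100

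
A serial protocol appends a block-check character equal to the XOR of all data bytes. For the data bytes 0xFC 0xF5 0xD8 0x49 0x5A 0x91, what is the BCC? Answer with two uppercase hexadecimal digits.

XOR the bytes together:
  start with 0xFC
  0xFC ⊕ 0xF5 = 0x09
  0x09 ⊕ 0xD8 = 0xD1
  0xD1 ⊕ 0x49 = 0x98
  0x98 ⊕ 0x5A = 0xC2
  0xC2 ⊕ 0x91 = 0x53

53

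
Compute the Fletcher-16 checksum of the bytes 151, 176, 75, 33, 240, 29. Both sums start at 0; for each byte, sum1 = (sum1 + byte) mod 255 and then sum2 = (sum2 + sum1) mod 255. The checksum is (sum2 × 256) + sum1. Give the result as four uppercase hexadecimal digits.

Running sums (mod 255):
  after byte 0 (151): sum1=151, sum2=151
  after byte 1 (176): sum1=72, sum2=223
  after byte 2 (75): sum1=147, sum2=115
  after byte 3 (33): sum1=180, sum2=40
  after byte 4 (240): sum1=165, sum2=205
  after byte 5 (29): sum1=194, sum2=144
Checksum = sum2·256 + sum1 = 144·256 + 194 = 37058 = 0x90C2.

90C2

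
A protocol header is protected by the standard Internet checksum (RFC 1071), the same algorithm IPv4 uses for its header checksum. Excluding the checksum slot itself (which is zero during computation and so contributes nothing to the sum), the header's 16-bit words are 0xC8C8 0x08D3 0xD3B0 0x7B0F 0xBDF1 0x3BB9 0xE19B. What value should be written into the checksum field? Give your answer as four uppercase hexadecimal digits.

045D

One's-complement addition (fold any carry out of bit 15 back into bit 0):
  0xC8C8 + 0x08D3 = 0x0D19B
  0xD19B + 0xD3B0 = 0x1A54B → wrap carry → 0xA54C
  0xA54C + 0x7B0F = 0x1205B → wrap carry → 0x205C
  0x205C + 0xBDF1 = 0x0DE4D
  0xDE4D + 0x3BB9 = 0x11A06 → wrap carry → 0x1A07
  0x1A07 + 0xE19B = 0x0FBA2
One's-complement sum = 0xFBA2.
Checksum = ~0xFBA2 & 0xFFFF = 0x045D.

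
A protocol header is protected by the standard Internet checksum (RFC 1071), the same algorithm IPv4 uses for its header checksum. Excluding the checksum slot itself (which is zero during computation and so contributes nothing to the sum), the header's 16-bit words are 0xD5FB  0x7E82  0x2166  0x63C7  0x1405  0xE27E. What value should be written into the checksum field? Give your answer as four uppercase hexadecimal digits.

2FD0

One's-complement addition (fold any carry out of bit 15 back into bit 0):
  0xD5FB + 0x7E82 = 0x1547D → wrap carry → 0x547E
  0x547E + 0x2166 = 0x075E4
  0x75E4 + 0x63C7 = 0x0D9AB
  0xD9AB + 0x1405 = 0x0EDB0
  0xEDB0 + 0xE27E = 0x1D02E → wrap carry → 0xD02F
One's-complement sum = 0xD02F.
Checksum = ~0xD02F & 0xFFFF = 0x2FD0.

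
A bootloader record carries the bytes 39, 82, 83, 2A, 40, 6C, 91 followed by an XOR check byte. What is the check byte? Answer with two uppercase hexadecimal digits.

XOR the bytes together:
  start with 0x39
  0x39 ⊕ 0x82 = 0xBB
  0xBB ⊕ 0x83 = 0x38
  0x38 ⊕ 0x2A = 0x12
  0x12 ⊕ 0x40 = 0x52
  0x52 ⊕ 0x6C = 0x3E
  0x3E ⊕ 0x91 = 0xAF

AF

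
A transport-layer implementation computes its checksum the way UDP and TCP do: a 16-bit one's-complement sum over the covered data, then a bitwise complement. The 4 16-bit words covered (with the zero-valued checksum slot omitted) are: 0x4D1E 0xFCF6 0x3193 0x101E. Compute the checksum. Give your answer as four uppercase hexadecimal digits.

7439

One's-complement addition (fold any carry out of bit 15 back into bit 0):
  0x4D1E + 0xFCF6 = 0x14A14 → wrap carry → 0x4A15
  0x4A15 + 0x3193 = 0x07BA8
  0x7BA8 + 0x101E = 0x08BC6
One's-complement sum = 0x8BC6.
Checksum = ~0x8BC6 & 0xFFFF = 0x7439.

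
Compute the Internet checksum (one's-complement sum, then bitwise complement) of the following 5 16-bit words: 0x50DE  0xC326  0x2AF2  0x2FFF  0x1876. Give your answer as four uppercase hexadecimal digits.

7893

One's-complement addition (fold any carry out of bit 15 back into bit 0):
  0x50DE + 0xC326 = 0x11404 → wrap carry → 0x1405
  0x1405 + 0x2AF2 = 0x03EF7
  0x3EF7 + 0x2FFF = 0x06EF6
  0x6EF6 + 0x1876 = 0x0876C
One's-complement sum = 0x876C.
Checksum = ~0x876C & 0xFFFF = 0x7893.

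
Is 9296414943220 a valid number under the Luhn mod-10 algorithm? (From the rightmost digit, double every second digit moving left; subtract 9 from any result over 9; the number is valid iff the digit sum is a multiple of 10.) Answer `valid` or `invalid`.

valid

From the right, keep odd positions and double even positions (subtract 9 from any doubled value over 9):
  doubled (positions 2,4,...): 4 6 9 2 3 4 → sum 28
  kept (positions 1,3,...): 0 2 4 4 4 9 9 → sum 32
Total = 60.
60 mod 10 = 0, so the number is valid.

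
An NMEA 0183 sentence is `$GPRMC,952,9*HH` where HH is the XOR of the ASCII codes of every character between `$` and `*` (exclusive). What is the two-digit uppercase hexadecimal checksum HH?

XOR the ASCII codes of the payload characters:
  'G' = 0x47 → acc = 0x47
  'P' = 0x50 → acc = 0x17
  'R' = 0x52 → acc = 0x45
  'M' = 0x4D → acc = 0x08
  'C' = 0x43 → acc = 0x4B
  ',' = 0x2C → acc = 0x67
  '9' = 0x39 → acc = 0x5E
  '5' = 0x35 → acc = 0x6B
  '2' = 0x32 → acc = 0x59
  ',' = 0x2C → acc = 0x75
  '9' = 0x39 → acc = 0x4C
Checksum = 0x4C.

4C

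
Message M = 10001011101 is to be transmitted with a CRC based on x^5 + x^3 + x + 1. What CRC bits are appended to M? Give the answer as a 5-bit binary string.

Append 5 zeros: 1000101110100000. Divide by 101011 (XOR where the leading bit is 1):
  pos 0: 100010 XOR 101011 = 001001
  pos 2: 100111 XOR 101011 = 001100
  pos 4: 110010 XOR 101011 = 011001
  pos 5: 110011 XOR 101011 = 011000
  pos 6: 110000 XOR 101011 = 011011
  pos 7: 110110 XOR 101011 = 011101
  pos 8: 111010 XOR 101011 = 010001
  pos 9: 100010 XOR 101011 = 001001
Remainder (last 5 bits) = 10010. This is the CRC / FCS.

10010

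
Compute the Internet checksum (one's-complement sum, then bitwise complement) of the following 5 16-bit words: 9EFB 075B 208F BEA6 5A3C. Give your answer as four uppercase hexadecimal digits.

One's-complement addition (fold any carry out of bit 15 back into bit 0):
  0x9EFB + 0x075B = 0x0A656
  0xA656 + 0x208F = 0x0C6E5
  0xC6E5 + 0xBEA6 = 0x1858B → wrap carry → 0x858C
  0x858C + 0x5A3C = 0x0DFC8
One's-complement sum = 0xDFC8.
Checksum = ~0xDFC8 & 0xFFFF = 0x2037.

2037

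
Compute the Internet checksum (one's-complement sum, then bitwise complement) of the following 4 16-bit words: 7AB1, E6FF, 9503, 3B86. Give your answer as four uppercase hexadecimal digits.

One's-complement addition (fold any carry out of bit 15 back into bit 0):
  0x7AB1 + 0xE6FF = 0x161B0 → wrap carry → 0x61B1
  0x61B1 + 0x9503 = 0x0F6B4
  0xF6B4 + 0x3B86 = 0x1323A → wrap carry → 0x323B
One's-complement sum = 0x323B.
Checksum = ~0x323B & 0xFFFF = 0xCDC4.

CDC4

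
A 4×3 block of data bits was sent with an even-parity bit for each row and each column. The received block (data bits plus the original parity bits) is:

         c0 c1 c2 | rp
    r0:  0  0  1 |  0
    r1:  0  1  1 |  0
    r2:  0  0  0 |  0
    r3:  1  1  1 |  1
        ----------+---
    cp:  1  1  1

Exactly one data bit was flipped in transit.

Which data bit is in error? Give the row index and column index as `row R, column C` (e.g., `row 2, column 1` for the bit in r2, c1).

Recompute each row's even parity and compare to rp:
  r0: data parity 1, sent rp 0 → mismatch
  r1: data parity 0, sent rp 0 → ok
  r2: data parity 0, sent rp 0 → ok
  r3: data parity 1, sent rp 1 → ok
Recompute each column's even parity and compare to cp:
  c0: data parity 1, sent cp 1 → ok
  c1: data parity 0, sent cp 1 → mismatch
  c2: data parity 1, sent cp 1 → ok
Exactly one row (r0) and one column (c1) fail → the flipped bit is at their intersection.

row 0, column 1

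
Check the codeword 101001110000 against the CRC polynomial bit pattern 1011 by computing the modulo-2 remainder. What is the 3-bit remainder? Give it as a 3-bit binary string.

110

Modulo-2 division of 101001110000 by 1011:
  pos 0: 1010 XOR 1011 = 0001
  pos 3: 1011 XOR 1011 = 0000
  pos 7: 1000 XOR 1011 = 0011
Remainder = 110 (nonzero — an error is detected).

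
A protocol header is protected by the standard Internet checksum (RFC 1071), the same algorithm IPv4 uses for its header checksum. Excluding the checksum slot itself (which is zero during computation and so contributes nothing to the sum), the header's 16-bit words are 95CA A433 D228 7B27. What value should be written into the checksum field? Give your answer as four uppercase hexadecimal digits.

One's-complement addition (fold any carry out of bit 15 back into bit 0):
  0x95CA + 0xA433 = 0x139FD → wrap carry → 0x39FE
  0x39FE + 0xD228 = 0x10C26 → wrap carry → 0x0C27
  0x0C27 + 0x7B27 = 0x0874E
One's-complement sum = 0x874E.
Checksum = ~0x874E & 0xFFFF = 0x78B1.

78B1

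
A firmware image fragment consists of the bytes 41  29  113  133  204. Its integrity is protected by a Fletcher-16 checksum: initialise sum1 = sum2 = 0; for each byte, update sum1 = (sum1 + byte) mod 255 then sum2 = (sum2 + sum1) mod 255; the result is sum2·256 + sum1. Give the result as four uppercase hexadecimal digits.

Running sums (mod 255):
  after byte 0 (41): sum1=41, sum2=41
  after byte 1 (29): sum1=70, sum2=111
  after byte 2 (113): sum1=183, sum2=39
  after byte 3 (133): sum1=61, sum2=100
  after byte 4 (204): sum1=10, sum2=110
Checksum = sum2·256 + sum1 = 110·256 + 10 = 28170 = 0x6E0A.

6E0A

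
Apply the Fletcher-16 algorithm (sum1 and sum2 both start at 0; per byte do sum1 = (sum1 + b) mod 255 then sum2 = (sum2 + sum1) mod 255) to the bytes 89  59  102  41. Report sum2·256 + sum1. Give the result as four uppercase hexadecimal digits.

Running sums (mod 255):
  after byte 0 (89): sum1=89, sum2=89
  after byte 1 (59): sum1=148, sum2=237
  after byte 2 (102): sum1=250, sum2=232
  after byte 3 (41): sum1=36, sum2=13
Checksum = sum2·256 + sum1 = 13·256 + 36 = 3364 = 0x0D24.

0D24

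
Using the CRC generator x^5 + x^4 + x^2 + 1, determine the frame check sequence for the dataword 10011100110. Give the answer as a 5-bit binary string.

00000

Append 5 zeros: 1001110011000000. Divide by 110101 (XOR where the leading bit is 1):
  pos 0: 100111 XOR 110101 = 010010
  pos 1: 100100 XOR 110101 = 010001
  pos 2: 100010 XOR 110101 = 010111
  pos 3: 101111 XOR 110101 = 011010
  pos 4: 110101 XOR 110101 = 000000
Remainder (last 5 bits) = 00000. This is the CRC / FCS.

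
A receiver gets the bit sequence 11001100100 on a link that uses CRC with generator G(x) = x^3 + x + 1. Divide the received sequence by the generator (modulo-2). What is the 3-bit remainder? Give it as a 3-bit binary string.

Modulo-2 division of 11001100100 by 1011:
  pos 0: 1100 XOR 1011 = 0111
  pos 1: 1111 XOR 1011 = 0100
  pos 2: 1001 XOR 1011 = 0010
  pos 4: 1000 XOR 1011 = 0011
  pos 6: 1110 XOR 1011 = 0101
  pos 7: 1010 XOR 1011 = 0001
Remainder = 001 (nonzero — an error is detected).

001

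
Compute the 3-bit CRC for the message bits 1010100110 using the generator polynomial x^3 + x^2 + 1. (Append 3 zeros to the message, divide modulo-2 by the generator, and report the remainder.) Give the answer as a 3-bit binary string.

000

Append 3 zeros: 1010100110000. Divide by 1101 (XOR where the leading bit is 1):
  pos 0: 1010 XOR 1101 = 0111
  pos 1: 1111 XOR 1101 = 0010
  pos 3: 1000 XOR 1101 = 0101
  pos 4: 1011 XOR 1101 = 0110
  pos 5: 1101 XOR 1101 = 0000
Remainder (last 3 bits) = 000. This is the CRC / FCS.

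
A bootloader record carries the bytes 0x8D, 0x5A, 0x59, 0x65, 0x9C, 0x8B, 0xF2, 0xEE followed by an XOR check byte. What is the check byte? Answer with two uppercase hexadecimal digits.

E0

XOR the bytes together:
  start with 0x8D
  0x8D ⊕ 0x5A = 0xD7
  0xD7 ⊕ 0x59 = 0x8E
  0x8E ⊕ 0x65 = 0xEB
  0xEB ⊕ 0x9C = 0x77
  0x77 ⊕ 0x8B = 0xFC
  0xFC ⊕ 0xF2 = 0x0E
  0x0E ⊕ 0xEE = 0xE0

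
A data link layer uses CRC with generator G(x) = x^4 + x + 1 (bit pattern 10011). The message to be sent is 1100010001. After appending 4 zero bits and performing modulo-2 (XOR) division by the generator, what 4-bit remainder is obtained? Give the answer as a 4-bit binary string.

0100

Append 4 zeros: 11000100010000. Divide by 10011 (XOR where the leading bit is 1):
  pos 0: 11000 XOR 10011 = 01011
  pos 1: 10111 XOR 10011 = 00100
  pos 3: 10000 XOR 10011 = 00011
  pos 6: 11010 XOR 10011 = 01001
  pos 7: 10010 XOR 10011 = 00001
Remainder (last 4 bits) = 0100. This is the CRC / FCS.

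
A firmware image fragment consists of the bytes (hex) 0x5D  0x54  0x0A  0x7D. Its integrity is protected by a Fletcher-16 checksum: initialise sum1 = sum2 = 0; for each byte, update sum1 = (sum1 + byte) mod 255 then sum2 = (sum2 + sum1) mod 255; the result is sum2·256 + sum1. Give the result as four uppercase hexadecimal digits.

Running sums (mod 255):
  after byte 0 (0x5D): sum1=93, sum2=93
  after byte 1 (0x54): sum1=177, sum2=15
  after byte 2 (0x0A): sum1=187, sum2=202
  after byte 3 (0x7D): sum1=57, sum2=4
Checksum = sum2·256 + sum1 = 4·256 + 57 = 1081 = 0x0439.

0439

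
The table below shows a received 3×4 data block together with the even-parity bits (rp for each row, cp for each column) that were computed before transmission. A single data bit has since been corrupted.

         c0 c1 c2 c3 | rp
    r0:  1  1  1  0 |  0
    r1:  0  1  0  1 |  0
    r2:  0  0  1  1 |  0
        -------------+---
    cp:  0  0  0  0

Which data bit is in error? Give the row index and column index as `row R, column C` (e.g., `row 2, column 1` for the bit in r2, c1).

row 0, column 0

Recompute each row's even parity and compare to rp:
  r0: data parity 1, sent rp 0 → mismatch
  r1: data parity 0, sent rp 0 → ok
  r2: data parity 0, sent rp 0 → ok
Recompute each column's even parity and compare to cp:
  c0: data parity 1, sent cp 0 → mismatch
  c1: data parity 0, sent cp 0 → ok
  c2: data parity 0, sent cp 0 → ok
  c3: data parity 0, sent cp 0 → ok
Exactly one row (r0) and one column (c0) fail → the flipped bit is at their intersection.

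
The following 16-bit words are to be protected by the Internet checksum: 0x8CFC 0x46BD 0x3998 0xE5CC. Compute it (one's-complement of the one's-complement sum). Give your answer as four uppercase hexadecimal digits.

One's-complement addition (fold any carry out of bit 15 back into bit 0):
  0x8CFC + 0x46BD = 0x0D3B9
  0xD3B9 + 0x3998 = 0x10D51 → wrap carry → 0x0D52
  0x0D52 + 0xE5CC = 0x0F31E
One's-complement sum = 0xF31E.
Checksum = ~0xF31E & 0xFFFF = 0x0CE1.

0CE1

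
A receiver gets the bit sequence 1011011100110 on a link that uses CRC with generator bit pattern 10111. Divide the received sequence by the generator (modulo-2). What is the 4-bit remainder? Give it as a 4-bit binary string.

0000

Modulo-2 division of 1011011100110 by 10111:
  pos 0: 10110 XOR 10111 = 00001
  pos 4: 11110 XOR 10111 = 01001
  pos 5: 10010 XOR 10111 = 00101
  pos 7: 10111 XOR 10111 = 00000
Remainder = 0000 (zero — the frame passes the CRC check).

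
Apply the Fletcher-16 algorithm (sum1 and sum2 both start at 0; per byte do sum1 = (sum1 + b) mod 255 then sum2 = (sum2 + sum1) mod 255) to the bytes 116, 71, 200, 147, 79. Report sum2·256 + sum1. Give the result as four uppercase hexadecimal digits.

Running sums (mod 255):
  after byte 0 (116): sum1=116, sum2=116
  after byte 1 (71): sum1=187, sum2=48
  after byte 2 (200): sum1=132, sum2=180
  after byte 3 (147): sum1=24, sum2=204
  after byte 4 (79): sum1=103, sum2=52
Checksum = sum2·256 + sum1 = 52·256 + 103 = 13415 = 0x3467.

3467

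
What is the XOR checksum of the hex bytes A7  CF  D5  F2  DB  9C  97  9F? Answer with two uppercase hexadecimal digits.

00

XOR the bytes together:
  start with 0xA7
  0xA7 ⊕ 0xCF = 0x68
  0x68 ⊕ 0xD5 = 0xBD
  0xBD ⊕ 0xF2 = 0x4F
  0x4F ⊕ 0xDB = 0x94
  0x94 ⊕ 0x9C = 0x08
  0x08 ⊕ 0x97 = 0x9F
  0x9F ⊕ 0x9F = 0x00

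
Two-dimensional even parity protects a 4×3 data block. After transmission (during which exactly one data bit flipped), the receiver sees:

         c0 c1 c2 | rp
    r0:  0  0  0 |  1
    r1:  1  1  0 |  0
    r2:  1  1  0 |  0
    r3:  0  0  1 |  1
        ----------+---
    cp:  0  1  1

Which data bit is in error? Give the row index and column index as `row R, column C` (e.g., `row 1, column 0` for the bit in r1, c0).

Recompute each row's even parity and compare to rp:
  r0: data parity 0, sent rp 1 → mismatch
  r1: data parity 0, sent rp 0 → ok
  r2: data parity 0, sent rp 0 → ok
  r3: data parity 1, sent rp 1 → ok
Recompute each column's even parity and compare to cp:
  c0: data parity 0, sent cp 0 → ok
  c1: data parity 0, sent cp 1 → mismatch
  c2: data parity 1, sent cp 1 → ok
Exactly one row (r0) and one column (c1) fail → the flipped bit is at their intersection.

row 0, column 1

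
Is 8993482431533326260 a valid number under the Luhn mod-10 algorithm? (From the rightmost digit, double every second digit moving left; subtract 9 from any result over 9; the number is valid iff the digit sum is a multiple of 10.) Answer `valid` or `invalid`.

From the right, keep odd positions and double even positions (subtract 9 from any doubled value over 9):
  doubled (positions 2,4,...): 3 3 6 6 2 8 7 6 9 → sum 50
  kept (positions 1,3,...): 0 2 2 3 5 3 2 4 9 8 → sum 38
Total = 88.
88 mod 10 = 8, so the number is invalid.

invalid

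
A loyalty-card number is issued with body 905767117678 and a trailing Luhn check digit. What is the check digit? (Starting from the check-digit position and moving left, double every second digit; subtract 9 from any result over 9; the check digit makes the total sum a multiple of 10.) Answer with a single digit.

3

Partial digits right→left: 8 7 6 7 1 1 7 6 7 5 0 9
Double every second digit counting from the check-digit position (so the 1st, 3rd, 5th, ... of the partial from the right).
  doubled (with −9 where >9): 7 3 2 5 5 0 → sum 22
  kept as-is: 7 7 1 6 5 9 → sum 35
Total = 22 + 35 = 57.
Check digit = (10 − (57 mod 10)) mod 10 = 3.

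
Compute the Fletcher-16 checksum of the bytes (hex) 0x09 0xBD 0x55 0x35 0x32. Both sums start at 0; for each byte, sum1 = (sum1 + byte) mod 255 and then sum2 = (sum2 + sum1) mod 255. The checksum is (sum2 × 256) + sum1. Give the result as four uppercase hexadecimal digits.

Running sums (mod 255):
  after byte 0 (0x09): sum1=9, sum2=9
  after byte 1 (0xBD): sum1=198, sum2=207
  after byte 2 (0x55): sum1=28, sum2=235
  after byte 3 (0x35): sum1=81, sum2=61
  after byte 4 (0x32): sum1=131, sum2=192
Checksum = sum2·256 + sum1 = 192·256 + 131 = 49283 = 0xC083.

C083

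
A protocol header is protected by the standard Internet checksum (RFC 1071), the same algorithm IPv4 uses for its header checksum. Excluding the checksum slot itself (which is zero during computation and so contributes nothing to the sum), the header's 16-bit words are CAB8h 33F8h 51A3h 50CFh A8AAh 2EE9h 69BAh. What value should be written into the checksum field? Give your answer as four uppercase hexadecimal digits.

One's-complement addition (fold any carry out of bit 15 back into bit 0):
  0xCAB8 + 0x33F8 = 0x0FEB0
  0xFEB0 + 0x51A3 = 0x15053 → wrap carry → 0x5054
  0x5054 + 0x50CF = 0x0A123
  0xA123 + 0xA8AA = 0x149CD → wrap carry → 0x49CE
  0x49CE + 0x2EE9 = 0x078B7
  0x78B7 + 0x69BA = 0x0E271
One's-complement sum = 0xE271.
Checksum = ~0xE271 & 0xFFFF = 0x1D8E.

1D8E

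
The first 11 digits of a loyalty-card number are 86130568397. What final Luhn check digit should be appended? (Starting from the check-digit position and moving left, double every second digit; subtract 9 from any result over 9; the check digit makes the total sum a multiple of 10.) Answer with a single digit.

6

Partial digits right→left: 7 9 3 8 6 5 0 3 1 6 8
Double every second digit counting from the check-digit position (so the 1st, 3rd, 5th, ... of the partial from the right).
  doubled (with −9 where >9): 5 6 3 0 2 7 → sum 23
  kept as-is: 9 8 5 3 6 → sum 31
Total = 23 + 31 = 54.
Check digit = (10 − (54 mod 10)) mod 10 = 6.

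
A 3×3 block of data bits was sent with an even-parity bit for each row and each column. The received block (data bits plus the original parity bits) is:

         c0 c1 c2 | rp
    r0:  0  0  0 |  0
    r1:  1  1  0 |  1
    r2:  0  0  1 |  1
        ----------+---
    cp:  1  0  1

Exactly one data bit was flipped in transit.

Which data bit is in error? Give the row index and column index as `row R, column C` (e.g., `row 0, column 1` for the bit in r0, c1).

row 1, column 1

Recompute each row's even parity and compare to rp:
  r0: data parity 0, sent rp 0 → ok
  r1: data parity 0, sent rp 1 → mismatch
  r2: data parity 1, sent rp 1 → ok
Recompute each column's even parity and compare to cp:
  c0: data parity 1, sent cp 1 → ok
  c1: data parity 1, sent cp 0 → mismatch
  c2: data parity 1, sent cp 1 → ok
Exactly one row (r1) and one column (c1) fail → the flipped bit is at their intersection.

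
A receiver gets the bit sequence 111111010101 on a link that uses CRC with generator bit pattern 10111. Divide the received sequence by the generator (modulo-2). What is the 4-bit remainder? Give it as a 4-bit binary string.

Modulo-2 division of 111111010101 by 10111:
  pos 0: 11111 XOR 10111 = 01000
  pos 1: 10001 XOR 10111 = 00110
  pos 3: 11001 XOR 10111 = 01110
  pos 4: 11100 XOR 10111 = 01011
  pos 5: 10111 XOR 10111 = 00000
Remainder = 0001 (nonzero — an error is detected).

0001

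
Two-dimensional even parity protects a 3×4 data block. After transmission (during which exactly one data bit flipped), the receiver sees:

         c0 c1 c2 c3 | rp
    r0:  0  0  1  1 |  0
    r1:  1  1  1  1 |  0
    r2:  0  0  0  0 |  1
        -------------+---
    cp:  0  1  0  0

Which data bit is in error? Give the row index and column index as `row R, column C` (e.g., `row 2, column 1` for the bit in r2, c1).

Recompute each row's even parity and compare to rp:
  r0: data parity 0, sent rp 0 → ok
  r1: data parity 0, sent rp 0 → ok
  r2: data parity 0, sent rp 1 → mismatch
Recompute each column's even parity and compare to cp:
  c0: data parity 1, sent cp 0 → mismatch
  c1: data parity 1, sent cp 1 → ok
  c2: data parity 0, sent cp 0 → ok
  c3: data parity 0, sent cp 0 → ok
Exactly one row (r2) and one column (c0) fail → the flipped bit is at their intersection.

row 2, column 0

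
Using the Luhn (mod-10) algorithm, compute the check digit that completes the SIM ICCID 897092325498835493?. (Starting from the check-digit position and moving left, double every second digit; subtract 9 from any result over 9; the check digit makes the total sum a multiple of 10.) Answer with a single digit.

Partial digits right→left: 3 9 4 5 3 8 8 9 4 5 2 3 2 9 0 7 9 8
Double every second digit counting from the check-digit position (so the 1st, 3rd, 5th, ... of the partial from the right).
  doubled (with −9 where >9): 6 8 6 7 8 4 4 0 9 → sum 52
  kept as-is: 9 5 8 9 5 3 9 7 8 → sum 63
Total = 52 + 63 = 115.
Check digit = (10 − (115 mod 10)) mod 10 = 5.

5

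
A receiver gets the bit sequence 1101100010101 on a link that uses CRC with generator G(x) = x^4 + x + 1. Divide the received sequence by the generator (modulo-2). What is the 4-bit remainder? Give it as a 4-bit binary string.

Modulo-2 division of 1101100010101 by 10011:
  pos 0: 11011 XOR 10011 = 01000
  pos 1: 10000 XOR 10011 = 00011
  pos 4: 11001 XOR 10011 = 01010
  pos 5: 10100 XOR 10011 = 00111
  pos 7: 11110 XOR 10011 = 01101
  pos 8: 11011 XOR 10011 = 01000
Remainder = 1000 (nonzero — an error is detected).

1000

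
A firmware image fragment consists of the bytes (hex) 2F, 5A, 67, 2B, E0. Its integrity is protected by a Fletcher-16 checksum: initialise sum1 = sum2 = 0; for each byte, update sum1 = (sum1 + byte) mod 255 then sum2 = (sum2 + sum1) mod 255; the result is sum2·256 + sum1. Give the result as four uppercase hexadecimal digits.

C2FC

Running sums (mod 255):
  after byte 0 (2F): sum1=47, sum2=47
  after byte 1 (5A): sum1=137, sum2=184
  after byte 2 (67): sum1=240, sum2=169
  after byte 3 (2B): sum1=28, sum2=197
  after byte 4 (E0): sum1=252, sum2=194
Checksum = sum2·256 + sum1 = 194·256 + 252 = 49916 = 0xC2FC.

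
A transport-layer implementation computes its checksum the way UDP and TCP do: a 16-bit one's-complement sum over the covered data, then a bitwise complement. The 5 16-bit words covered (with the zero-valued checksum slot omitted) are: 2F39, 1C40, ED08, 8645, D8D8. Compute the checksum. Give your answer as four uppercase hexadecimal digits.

685F

One's-complement addition (fold any carry out of bit 15 back into bit 0):
  0x2F39 + 0x1C40 = 0x04B79
  0x4B79 + 0xED08 = 0x13881 → wrap carry → 0x3882
  0x3882 + 0x8645 = 0x0BEC7
  0xBEC7 + 0xD8D8 = 0x1979F → wrap carry → 0x97A0
One's-complement sum = 0x97A0.
Checksum = ~0x97A0 & 0xFFFF = 0x685F.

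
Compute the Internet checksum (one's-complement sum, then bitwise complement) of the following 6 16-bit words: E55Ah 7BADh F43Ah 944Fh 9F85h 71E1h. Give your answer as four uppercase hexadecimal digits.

0506

One's-complement addition (fold any carry out of bit 15 back into bit 0):
  0xE55A + 0x7BAD = 0x16107 → wrap carry → 0x6108
  0x6108 + 0xF43A = 0x15542 → wrap carry → 0x5543
  0x5543 + 0x944F = 0x0E992
  0xE992 + 0x9F85 = 0x18917 → wrap carry → 0x8918
  0x8918 + 0x71E1 = 0x0FAF9
One's-complement sum = 0xFAF9.
Checksum = ~0xFAF9 & 0xFFFF = 0x0506.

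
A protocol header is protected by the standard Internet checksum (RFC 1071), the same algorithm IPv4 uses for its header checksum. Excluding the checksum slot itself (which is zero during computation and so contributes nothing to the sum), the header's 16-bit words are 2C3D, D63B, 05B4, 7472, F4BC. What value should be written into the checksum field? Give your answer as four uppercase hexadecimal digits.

One's-complement addition (fold any carry out of bit 15 back into bit 0):
  0x2C3D + 0xD63B = 0x10278 → wrap carry → 0x0279
  0x0279 + 0x05B4 = 0x0082D
  0x082D + 0x7472 = 0x07C9F
  0x7C9F + 0xF4BC = 0x1715B → wrap carry → 0x715C
One's-complement sum = 0x715C.
Checksum = ~0x715C & 0xFFFF = 0x8EA3.

8EA3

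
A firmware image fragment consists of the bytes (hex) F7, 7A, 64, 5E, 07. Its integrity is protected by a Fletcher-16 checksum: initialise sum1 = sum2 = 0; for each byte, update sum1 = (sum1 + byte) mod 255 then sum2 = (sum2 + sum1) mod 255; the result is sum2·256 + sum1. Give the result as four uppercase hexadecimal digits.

B23C

Running sums (mod 255):
  after byte 0 (F7): sum1=247, sum2=247
  after byte 1 (7A): sum1=114, sum2=106
  after byte 2 (64): sum1=214, sum2=65
  after byte 3 (5E): sum1=53, sum2=118
  after byte 4 (07): sum1=60, sum2=178
Checksum = sum2·256 + sum1 = 178·256 + 60 = 45628 = 0xB23C.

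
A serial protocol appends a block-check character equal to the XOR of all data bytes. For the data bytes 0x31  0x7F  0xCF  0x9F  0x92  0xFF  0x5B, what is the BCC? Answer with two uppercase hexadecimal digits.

28

XOR the bytes together:
  start with 0x31
  0x31 ⊕ 0x7F = 0x4E
  0x4E ⊕ 0xCF = 0x81
  0x81 ⊕ 0x9F = 0x1E
  0x1E ⊕ 0x92 = 0x8C
  0x8C ⊕ 0xFF = 0x73
  0x73 ⊕ 0x5B = 0x28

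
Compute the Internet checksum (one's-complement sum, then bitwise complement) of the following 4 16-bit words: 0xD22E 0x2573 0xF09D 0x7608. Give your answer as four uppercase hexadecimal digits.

One's-complement addition (fold any carry out of bit 15 back into bit 0):
  0xD22E + 0x2573 = 0x0F7A1
  0xF7A1 + 0xF09D = 0x1E83E → wrap carry → 0xE83F
  0xE83F + 0x7608 = 0x15E47 → wrap carry → 0x5E48
One's-complement sum = 0x5E48.
Checksum = ~0x5E48 & 0xFFFF = 0xA1B7.

A1B7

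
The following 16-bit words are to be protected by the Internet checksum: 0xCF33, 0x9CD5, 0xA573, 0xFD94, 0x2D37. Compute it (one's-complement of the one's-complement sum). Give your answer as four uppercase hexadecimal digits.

One's-complement addition (fold any carry out of bit 15 back into bit 0):
  0xCF33 + 0x9CD5 = 0x16C08 → wrap carry → 0x6C09
  0x6C09 + 0xA573 = 0x1117C → wrap carry → 0x117D
  0x117D + 0xFD94 = 0x10F11 → wrap carry → 0x0F12
  0x0F12 + 0x2D37 = 0x03C49
One's-complement sum = 0x3C49.
Checksum = ~0x3C49 & 0xFFFF = 0xC3B6.

C3B6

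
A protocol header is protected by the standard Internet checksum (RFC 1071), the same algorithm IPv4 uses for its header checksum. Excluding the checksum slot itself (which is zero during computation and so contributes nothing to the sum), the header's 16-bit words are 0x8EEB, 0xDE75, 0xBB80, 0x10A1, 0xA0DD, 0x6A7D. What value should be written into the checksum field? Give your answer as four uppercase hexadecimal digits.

BB21

One's-complement addition (fold any carry out of bit 15 back into bit 0):
  0x8EEB + 0xDE75 = 0x16D60 → wrap carry → 0x6D61
  0x6D61 + 0xBB80 = 0x128E1 → wrap carry → 0x28E2
  0x28E2 + 0x10A1 = 0x03983
  0x3983 + 0xA0DD = 0x0DA60
  0xDA60 + 0x6A7D = 0x144DD → wrap carry → 0x44DE
One's-complement sum = 0x44DE.
Checksum = ~0x44DE & 0xFFFF = 0xBB21.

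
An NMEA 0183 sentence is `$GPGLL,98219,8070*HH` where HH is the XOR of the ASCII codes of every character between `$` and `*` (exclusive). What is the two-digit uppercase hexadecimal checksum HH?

XOR the ASCII codes of the payload characters:
  'G' = 0x47 → acc = 0x47
  'P' = 0x50 → acc = 0x17
  'G' = 0x47 → acc = 0x50
  'L' = 0x4C → acc = 0x1C
  'L' = 0x4C → acc = 0x50
  ',' = 0x2C → acc = 0x7C
  '9' = 0x39 → acc = 0x45
  '8' = 0x38 → acc = 0x7D
  '2' = 0x32 → acc = 0x4F
  '1' = 0x31 → acc = 0x7E
  '9' = 0x39 → acc = 0x47
  ',' = 0x2C → acc = 0x6B
  '8' = 0x38 → acc = 0x53
  '0' = 0x30 → acc = 0x63
  '7' = 0x37 → acc = 0x54
  '0' = 0x30 → acc = 0x64
Checksum = 0x64.

64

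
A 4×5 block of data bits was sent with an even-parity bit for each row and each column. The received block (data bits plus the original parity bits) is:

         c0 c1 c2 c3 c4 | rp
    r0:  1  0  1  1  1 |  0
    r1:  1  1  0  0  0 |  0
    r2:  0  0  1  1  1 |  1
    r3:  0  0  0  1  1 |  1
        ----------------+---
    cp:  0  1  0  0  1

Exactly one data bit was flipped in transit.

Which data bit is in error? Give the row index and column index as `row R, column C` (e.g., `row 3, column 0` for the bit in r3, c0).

row 3, column 3

Recompute each row's even parity and compare to rp:
  r0: data parity 0, sent rp 0 → ok
  r1: data parity 0, sent rp 0 → ok
  r2: data parity 1, sent rp 1 → ok
  r3: data parity 0, sent rp 1 → mismatch
Recompute each column's even parity and compare to cp:
  c0: data parity 0, sent cp 0 → ok
  c1: data parity 1, sent cp 1 → ok
  c2: data parity 0, sent cp 0 → ok
  c3: data parity 1, sent cp 0 → mismatch
  c4: data parity 1, sent cp 1 → ok
Exactly one row (r3) and one column (c3) fail → the flipped bit is at their intersection.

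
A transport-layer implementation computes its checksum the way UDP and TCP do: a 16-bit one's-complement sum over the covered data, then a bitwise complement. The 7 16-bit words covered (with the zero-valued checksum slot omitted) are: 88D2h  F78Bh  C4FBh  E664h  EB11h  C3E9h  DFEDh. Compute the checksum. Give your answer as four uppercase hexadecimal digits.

4557

One's-complement addition (fold any carry out of bit 15 back into bit 0):
  0x88D2 + 0xF78B = 0x1805D → wrap carry → 0x805E
  0x805E + 0xC4FB = 0x14559 → wrap carry → 0x455A
  0x455A + 0xE664 = 0x12BBE → wrap carry → 0x2BBF
  0x2BBF + 0xEB11 = 0x116D0 → wrap carry → 0x16D1
  0x16D1 + 0xC3E9 = 0x0DABA
  0xDABA + 0xDFED = 0x1BAA7 → wrap carry → 0xBAA8
One's-complement sum = 0xBAA8.
Checksum = ~0xBAA8 & 0xFFFF = 0x4557.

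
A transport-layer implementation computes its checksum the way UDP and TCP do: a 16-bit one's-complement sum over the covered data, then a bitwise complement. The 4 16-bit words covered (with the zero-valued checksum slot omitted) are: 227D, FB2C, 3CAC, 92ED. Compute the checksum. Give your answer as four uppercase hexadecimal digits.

One's-complement addition (fold any carry out of bit 15 back into bit 0):
  0x227D + 0xFB2C = 0x11DA9 → wrap carry → 0x1DAA
  0x1DAA + 0x3CAC = 0x05A56
  0x5A56 + 0x92ED = 0x0ED43
One's-complement sum = 0xED43.
Checksum = ~0xED43 & 0xFFFF = 0x12BC.

12BC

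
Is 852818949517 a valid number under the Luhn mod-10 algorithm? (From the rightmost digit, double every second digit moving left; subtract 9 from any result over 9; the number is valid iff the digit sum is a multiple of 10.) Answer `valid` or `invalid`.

valid

From the right, keep odd positions and double even positions (subtract 9 from any doubled value over 9):
  doubled (positions 2,4,...): 2 9 9 2 4 7 → sum 33
  kept (positions 1,3,...): 7 5 4 8 8 5 → sum 37
Total = 70.
70 mod 10 = 0, so the number is valid.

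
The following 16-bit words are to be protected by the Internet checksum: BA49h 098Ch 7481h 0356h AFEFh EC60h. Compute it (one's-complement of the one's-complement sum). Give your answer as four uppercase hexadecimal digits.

2802

One's-complement addition (fold any carry out of bit 15 back into bit 0):
  0xBA49 + 0x098C = 0x0C3D5
  0xC3D5 + 0x7481 = 0x13856 → wrap carry → 0x3857
  0x3857 + 0x0356 = 0x03BAD
  0x3BAD + 0xAFEF = 0x0EB9C
  0xEB9C + 0xEC60 = 0x1D7FC → wrap carry → 0xD7FD
One's-complement sum = 0xD7FD.
Checksum = ~0xD7FD & 0xFFFF = 0x2802.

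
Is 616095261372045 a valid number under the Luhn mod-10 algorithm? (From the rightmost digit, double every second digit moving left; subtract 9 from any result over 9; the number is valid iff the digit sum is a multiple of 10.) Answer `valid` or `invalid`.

From the right, keep odd positions and double even positions (subtract 9 from any doubled value over 9):
  doubled (positions 2,4,...): 8 4 6 3 1 0 2 → sum 24
  kept (positions 1,3,...): 5 0 7 1 2 9 6 6 → sum 36
Total = 60.
60 mod 10 = 0, so the number is valid.

valid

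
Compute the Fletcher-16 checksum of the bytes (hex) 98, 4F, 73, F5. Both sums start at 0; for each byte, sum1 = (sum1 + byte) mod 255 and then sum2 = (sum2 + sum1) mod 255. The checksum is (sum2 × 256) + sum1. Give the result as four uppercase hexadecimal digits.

Running sums (mod 255):
  after byte 0 (98): sum1=152, sum2=152
  after byte 1 (4F): sum1=231, sum2=128
  after byte 2 (73): sum1=91, sum2=219
  after byte 3 (F5): sum1=81, sum2=45
Checksum = sum2·256 + sum1 = 45·256 + 81 = 11601 = 0x2D51.

2D51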